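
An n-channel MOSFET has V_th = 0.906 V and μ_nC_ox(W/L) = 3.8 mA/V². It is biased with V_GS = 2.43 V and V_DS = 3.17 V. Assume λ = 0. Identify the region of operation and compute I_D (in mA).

Saturation; I_D = 4.41 mA

V_ov = V_GS − V_th = 2.43 − 0.906 = 1.52 V.
Since V_DS = 3.17 V ≥ V_ov = 1.52 V, the device is in saturation.
I_D = ½ k_n V_ov² = 0.5 × 3.8 × 1.52² = 4.41 mA.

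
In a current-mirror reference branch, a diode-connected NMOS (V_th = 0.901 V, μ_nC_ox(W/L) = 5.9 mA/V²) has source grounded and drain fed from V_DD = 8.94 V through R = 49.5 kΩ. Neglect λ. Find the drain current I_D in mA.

I_D = 0.158 mA

With gate tied to drain, V_GS = V_DS ≥ V_GS − V_th, so the device is in saturation.
KCL at the drain: ½ k_n (V_GS − V_th)² = (V_DD − V_GS)/R.
Let x = V_GS − 0.901. Then 146 x² + x − 8.039 = 0, giving x = 0.231 V (positive root), so V_GS = 1.13 V.
I_D = (V_DD − V_GS)/R = (8.94 − 1.13) / 49.5 = 0.158 mA.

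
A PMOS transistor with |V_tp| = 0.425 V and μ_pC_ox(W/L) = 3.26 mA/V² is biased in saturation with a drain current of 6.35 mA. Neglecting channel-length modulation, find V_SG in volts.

In saturation I_D = ½ k_p (V_SG − |V_tp|)², so V_SG − |V_tp| = √(2 I_D / k_p) = √(2 × 6.35 / 3.26) = 1.97 V.
V_SG = 0.425 + 1.97 = 2.4 V.

V_SG = 2.40 V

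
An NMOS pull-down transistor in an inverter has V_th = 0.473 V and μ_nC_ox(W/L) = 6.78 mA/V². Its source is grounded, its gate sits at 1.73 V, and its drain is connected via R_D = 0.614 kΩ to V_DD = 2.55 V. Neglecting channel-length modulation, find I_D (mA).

I_D = 3.36 mA

V_GS = V_G = 1.73 V, so V_ov = 1.73 − 0.473 = 1.26 V.
Assume saturation: I_D = ½ k_n V_ov² = 0.5 × 6.78 × 1.26² = 5.36 mA, giving V_DS = V_DD − I_D R_D = 2.55 − 5.36 × 0.614 = -0.739 V.
But -0.739 V < V_ov = 1.26 V, so the device is actually in triode.
In triode I_D = k_n[V_ov V_DS − ½ V_DS²] and I_D = (V_DD − V_DS)/R_D. Equating: 2.08 V_DS² − 6.233 V_DS + 2.55 = 0, giving V_DS = 0.489 V (the root below V_ov).
I_D = (2.55 − 0.489) / 0.614 = 3.36 mA.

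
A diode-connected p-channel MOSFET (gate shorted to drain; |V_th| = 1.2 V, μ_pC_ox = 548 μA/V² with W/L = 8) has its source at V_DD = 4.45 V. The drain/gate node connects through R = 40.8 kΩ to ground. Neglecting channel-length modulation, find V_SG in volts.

V_SG = 1.39 V

With gate tied to drain, V_SG = V_SD ≥ V_SG − |V_th|, so the device is in saturation.
k_p = μ_pC_ox · (W/L) = 4.384 mA/V².
KCL at the drain: ½ k_p (V_SG − |V_th|)² = (V_DD − V_SG)/R.
Let x = V_SG − 1.2. Then 89.4 x² + x − 3.25 = 0, giving x = 0.185 V (positive root), so V_SG = 1.39 V.
I_D = (V_DD − V_SG)/R = (4.45 − 1.39) / 40.8 = 0.0751 mA.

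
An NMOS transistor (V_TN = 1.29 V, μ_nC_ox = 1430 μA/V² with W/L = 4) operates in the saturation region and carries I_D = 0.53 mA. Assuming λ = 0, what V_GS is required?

k_n = μ_nC_ox · (W/L) = 5.72 mA/V².
In saturation I_D = ½ k_n (V_GS − V_TN)², so V_GS − V_TN = √(2 I_D / k_n) = √(2 × 0.53 / 5.72) = 0.43 V.
V_GS = 1.29 + 0.43 = 1.72 V.

V_GS = 1.72 V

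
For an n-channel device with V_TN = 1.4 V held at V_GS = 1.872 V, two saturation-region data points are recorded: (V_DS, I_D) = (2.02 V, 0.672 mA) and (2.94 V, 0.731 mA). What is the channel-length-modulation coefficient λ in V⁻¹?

λ = 0.118 V⁻¹

With V_GS fixed, I_D ∝ (1 + λ V_DS) in saturation, so I_D2/I_D1 = (1 + λ V_DS2)/(1 + λ V_DS1).
0.731/0.672 = 1.088 = (1 + 2.94 λ)/(1 + 2.02 λ).
Solving: λ (I_D1 V_DS2 − I_D2 V_DS1) = I_D2 − I_D1, so λ = (0.731 − 0.672) / (0.672 × 2.94 − 0.731 × 2.02) = 0.059 / 0.499 = 0.118 V⁻¹.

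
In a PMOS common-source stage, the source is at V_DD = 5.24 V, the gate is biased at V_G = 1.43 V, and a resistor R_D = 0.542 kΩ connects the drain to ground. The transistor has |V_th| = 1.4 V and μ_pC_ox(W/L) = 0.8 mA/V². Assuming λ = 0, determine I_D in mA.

V_SG = V_DD − V_G = 5.24 − 1.43 = 3.81 V, so V_ov = 3.81 − 1.4 = 2.41 V.
Assume saturation: I_D = ½ k_p V_ov² = 0.5 × 0.8 × 2.41² = 2.32 mA, giving V_SD = V_DD − I_D R_D = 5.24 − 2.32 × 0.542 = 3.98 V.
V_SD = 3.98 V ≥ V_ov = 2.41 V, confirming saturation.

I_D = 2.32 mA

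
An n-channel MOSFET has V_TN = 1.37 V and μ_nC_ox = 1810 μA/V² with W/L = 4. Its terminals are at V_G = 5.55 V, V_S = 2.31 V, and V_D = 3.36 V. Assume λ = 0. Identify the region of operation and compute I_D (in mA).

Triode; I_D = 10.2 mA

V_GS = V_G − V_S = 5.55 − 2.31 = 3.24 V; V_DS = V_D − V_S = 3.36 − 2.31 = 1.05 V.
k_n = μ_nC_ox · (W/L) = 7.24 mA/V².
V_ov = V_GS − V_TN = 3.24 − 1.37 = 1.87 V.
Since V_DS = 1.05 V < V_ov = 1.87 V, the device is in the triode region.
I_D = k_n [V_ov · V_DS − ½ V_DS²] = 7.24 × [1.87 × 1.05 − 0.5 × 1.05²] = 10.2 mA.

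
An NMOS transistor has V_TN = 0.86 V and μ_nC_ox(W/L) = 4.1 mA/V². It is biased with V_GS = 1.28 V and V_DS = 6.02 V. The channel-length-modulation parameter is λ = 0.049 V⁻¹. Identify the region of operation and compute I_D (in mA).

V_ov = V_GS − V_TN = 1.28 − 0.86 = 0.42 V.
Since V_DS = 6.02 V ≥ V_ov = 0.42 V, the device is in saturation.
I_D = ½ k_n V_ov² (1 + λ V_DS) = 0.5 × 4.1 × 0.42² × (1 + 0.049 × 6.02) = 0.468 mA.

Saturation; I_D = 0.468 mA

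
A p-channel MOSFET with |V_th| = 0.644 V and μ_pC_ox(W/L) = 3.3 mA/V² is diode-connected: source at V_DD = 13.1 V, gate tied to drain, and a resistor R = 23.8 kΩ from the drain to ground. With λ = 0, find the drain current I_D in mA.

With gate tied to drain, V_SG = V_SD ≥ V_SG − |V_th|, so the device is in saturation.
KCL at the drain: ½ k_p (V_SG − |V_th|)² = (V_DD − V_SG)/R.
Let x = V_SG − 0.644. Then 39.3 x² + x − 12.46 = 0, giving x = 0.551 V (positive root), so V_SG = 1.19 V.
I_D = (V_DD − V_SG)/R = (13.1 − 1.19) / 23.8 = 0.5 mA.

I_D = 0.500 mA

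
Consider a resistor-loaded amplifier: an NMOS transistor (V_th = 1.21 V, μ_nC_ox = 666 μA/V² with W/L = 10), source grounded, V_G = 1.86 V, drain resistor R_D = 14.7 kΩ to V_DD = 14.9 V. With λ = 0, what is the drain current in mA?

V_GS = V_G = 1.86 V, so V_ov = 1.86 − 1.21 = 0.65 V.
k_n = μ_nC_ox · (W/L) = 6.66 mA/V².
Assume saturation: I_D = ½ k_n V_ov² = 0.5 × 6.66 × 0.65² = 1.41 mA, giving V_DS = V_DD − I_D R_D = 14.9 − 1.41 × 14.7 = -5.78 V.
But -5.78 V < V_ov = 0.65 V, so the device is actually in triode.
In triode I_D = k_n[V_ov V_DS − ½ V_DS²] and I_D = (V_DD − V_DS)/R_D. Equating: 49 V_DS² − 64.64 V_DS + 14.9 = 0, giving V_DS = 0.298 V (the root below V_ov).
I_D = (14.9 − 0.298) / 14.7 = 0.993 mA.

I_D = 0.993 mA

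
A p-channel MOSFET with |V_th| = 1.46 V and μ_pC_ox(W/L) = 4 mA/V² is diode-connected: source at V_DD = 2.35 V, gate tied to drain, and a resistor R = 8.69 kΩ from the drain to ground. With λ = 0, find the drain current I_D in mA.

With gate tied to drain, V_SG = V_SD ≥ V_SG − |V_th|, so the device is in saturation.
KCL at the drain: ½ k_p (V_SG − |V_th|)² = (V_DD − V_SG)/R.
Let x = V_SG − 1.46. Then 17.4 x² + x − 0.89 = 0, giving x = 0.199 V (positive root), so V_SG = 1.66 V.
I_D = (V_DD − V_SG)/R = (2.35 − 1.66) / 8.69 = 0.0795 mA.

I_D = 0.0795 mA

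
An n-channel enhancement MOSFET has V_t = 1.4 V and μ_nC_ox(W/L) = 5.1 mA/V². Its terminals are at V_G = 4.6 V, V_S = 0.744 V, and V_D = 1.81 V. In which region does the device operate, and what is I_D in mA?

Triode; I_D = 10.5 mA

V_GS = V_G − V_S = 4.6 − 0.744 = 3.86 V; V_DS = V_D − V_S = 1.81 − 0.744 = 1.07 V.
V_ov = V_GS − V_t = 3.86 − 1.4 = 2.46 V.
Since V_DS = 1.07 V < V_ov = 2.46 V, the device is in the triode region.
I_D = k_n [V_ov · V_DS − ½ V_DS²] = 5.1 × [2.46 × 1.07 − 0.5 × 1.07²] = 10.5 mA.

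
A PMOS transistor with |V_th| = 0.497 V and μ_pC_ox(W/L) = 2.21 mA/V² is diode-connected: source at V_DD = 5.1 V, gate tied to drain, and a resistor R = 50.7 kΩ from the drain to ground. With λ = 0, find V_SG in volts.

With gate tied to drain, V_SG = V_SD ≥ V_SG − |V_th|, so the device is in saturation.
KCL at the drain: ½ k_p (V_SG − |V_th|)² = (V_DD − V_SG)/R.
Let x = V_SG − 0.497. Then 56 x² + x − 4.603 = 0, giving x = 0.278 V (positive root), so V_SG = 0.775 V.
I_D = (V_DD − V_SG)/R = (5.1 − 0.775) / 50.7 = 0.0853 mA.

V_SG = 0.775 V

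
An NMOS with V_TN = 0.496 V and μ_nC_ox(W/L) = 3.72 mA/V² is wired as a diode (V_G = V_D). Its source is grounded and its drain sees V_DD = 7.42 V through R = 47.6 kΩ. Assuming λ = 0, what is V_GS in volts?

With gate tied to drain, V_GS = V_DS ≥ V_GS − V_TN, so the device is in saturation.
KCL at the drain: ½ k_n (V_GS − V_TN)² = (V_DD − V_GS)/R.
Let x = V_GS − 0.496. Then 88.5 x² + x − 6.924 = 0, giving x = 0.274 V (positive root), so V_GS = 0.77 V.
I_D = (V_DD − V_GS)/R = (7.42 − 0.77) / 47.6 = 0.14 mA.

V_GS = 0.770 V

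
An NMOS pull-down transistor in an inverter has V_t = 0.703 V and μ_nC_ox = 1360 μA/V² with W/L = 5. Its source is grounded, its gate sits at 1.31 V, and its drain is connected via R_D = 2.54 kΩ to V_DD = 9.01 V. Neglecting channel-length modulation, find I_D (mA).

V_GS = V_G = 1.31 V, so V_ov = 1.31 − 0.703 = 0.607 V.
k_n = μ_nC_ox · (W/L) = 6.8 mA/V².
Assume saturation: I_D = ½ k_n V_ov² = 0.5 × 6.8 × 0.607² = 1.25 mA, giving V_DS = V_DD − I_D R_D = 9.01 − 1.25 × 2.54 = 5.83 V.
V_DS = 5.83 V ≥ V_ov = 0.607 V, confirming saturation.

I_D = 1.25 mA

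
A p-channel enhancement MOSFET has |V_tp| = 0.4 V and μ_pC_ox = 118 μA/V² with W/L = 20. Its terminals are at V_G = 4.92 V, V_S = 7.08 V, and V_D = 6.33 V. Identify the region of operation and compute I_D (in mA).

V_SG = V_S − V_G = 7.08 − 4.92 = 2.16 V; V_SD = V_S − V_D = 7.08 − 6.33 = 0.75 V.
k_p = μ_pC_ox · (W/L) = 2.36 mA/V².
V_ov = V_SG − |V_tp| = 2.16 − 0.4 = 1.76 V.
Since V_SD = 0.75 V < V_ov = 1.76 V, the device is in the triode region.
I_D = k_p [V_ov · V_SD − ½ V_SD²] = 2.36 × [1.76 × 0.75 − 0.5 × 0.75²] = 2.45 mA.

Triode; I_D = 2.45 mA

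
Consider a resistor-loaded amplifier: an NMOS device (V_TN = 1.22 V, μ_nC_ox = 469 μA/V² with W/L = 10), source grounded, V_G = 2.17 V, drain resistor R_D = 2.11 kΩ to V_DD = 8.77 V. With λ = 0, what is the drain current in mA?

V_GS = V_G = 2.17 V, so V_ov = 2.17 − 1.22 = 0.95 V.
k_n = μ_nC_ox · (W/L) = 4.69 mA/V².
Assume saturation: I_D = ½ k_n V_ov² = 0.5 × 4.69 × 0.95² = 2.12 mA, giving V_DS = V_DD − I_D R_D = 8.77 − 2.12 × 2.11 = 4.3 V.
V_DS = 4.3 V ≥ V_ov = 0.95 V, confirming saturation.

I_D = 2.12 mA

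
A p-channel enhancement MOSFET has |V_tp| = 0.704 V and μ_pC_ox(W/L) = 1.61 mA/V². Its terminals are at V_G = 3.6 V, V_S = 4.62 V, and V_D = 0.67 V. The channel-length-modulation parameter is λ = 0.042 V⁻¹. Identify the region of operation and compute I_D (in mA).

V_SG = V_S − V_G = 4.62 − 3.6 = 1.02 V; V_SD = V_S − V_D = 4.62 − 0.67 = 3.95 V.
V_ov = V_SG − |V_tp| = 1.02 − 0.704 = 0.316 V.
Since V_SD = 3.95 V ≥ V_ov = 0.316 V, the device is in saturation.
I_D = ½ k_p V_ov² (1 + λ V_SD) = 0.5 × 1.61 × 0.316² × (1 + 0.042 × 3.95) = 0.0937 mA.

Saturation; I_D = 0.0937 mA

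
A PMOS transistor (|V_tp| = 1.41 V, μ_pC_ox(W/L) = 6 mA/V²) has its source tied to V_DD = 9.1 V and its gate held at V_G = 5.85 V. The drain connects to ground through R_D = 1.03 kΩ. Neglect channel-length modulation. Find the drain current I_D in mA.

V_SG = V_DD − V_G = 9.1 − 5.85 = 3.25 V, so V_ov = 3.25 − 1.41 = 1.84 V.
Assume saturation: I_D = ½ k_p V_ov² = 0.5 × 6 × 1.84² = 10.2 mA, giving V_SD = V_DD − I_D R_D = 9.1 − 10.2 × 1.03 = -1.36 V.
But -1.36 V < V_ov = 1.84 V, so the device is actually in triode.
In triode I_D = k_p[V_ov V_SD − ½ V_SD²] and I_D = (V_DD − V_SD)/R_D. Equating: 3.09 V_SD² − 12.37 V_SD + 9.1 = 0, giving V_SD = 0.971 V (the root below V_ov).
I_D = (9.1 − 0.971) / 1.03 = 7.89 mA.

I_D = 7.89 mA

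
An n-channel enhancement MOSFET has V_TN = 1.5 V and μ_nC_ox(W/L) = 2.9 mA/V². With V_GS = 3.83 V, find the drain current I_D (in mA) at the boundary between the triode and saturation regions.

At the boundary V_DS = V_ov = V_GS − V_TN = 3.83 − 1.5 = 2.33 V.
I_D = ½ k_n V_ov² = 0.5 × 2.9 × 2.33² = 7.87 mA.

I_D = 7.87 mA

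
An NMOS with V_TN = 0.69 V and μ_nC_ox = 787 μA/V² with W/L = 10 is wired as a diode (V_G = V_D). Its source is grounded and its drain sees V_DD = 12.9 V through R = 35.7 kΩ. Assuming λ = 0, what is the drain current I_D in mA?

With gate tied to drain, V_GS = V_DS ≥ V_GS − V_TN, so the device is in saturation.
k_n = μ_nC_ox · (W/L) = 7.87 mA/V².
KCL at the drain: ½ k_n (V_GS − V_TN)² = (V_DD − V_GS)/R.
Let x = V_GS − 0.69. Then 140 x² + x − 12.21 = 0, giving x = 0.291 V (positive root), so V_GS = 0.981 V.
I_D = (V_DD − V_GS)/R = (12.9 − 0.981) / 35.7 = 0.334 mA.

I_D = 0.334 mA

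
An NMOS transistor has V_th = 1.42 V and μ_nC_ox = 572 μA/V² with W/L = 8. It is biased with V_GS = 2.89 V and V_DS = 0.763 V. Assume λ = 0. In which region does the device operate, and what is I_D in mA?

k_n = μ_nC_ox · (W/L) = 4.576 mA/V².
V_ov = V_GS − V_th = 2.89 − 1.42 = 1.47 V.
Since V_DS = 0.763 V < V_ov = 1.47 V, the device is in the triode region.
I_D = k_n [V_ov · V_DS − ½ V_DS²] = 4.576 × [1.47 × 0.763 − 0.5 × 0.763²] = 3.8 mA.

Triode; I_D = 3.80 mA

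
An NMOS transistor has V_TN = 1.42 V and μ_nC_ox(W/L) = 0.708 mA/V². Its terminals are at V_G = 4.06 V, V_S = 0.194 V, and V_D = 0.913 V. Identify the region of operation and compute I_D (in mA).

Triode; I_D = 1.06 mA

V_GS = V_G − V_S = 4.06 − 0.194 = 3.87 V; V_DS = V_D − V_S = 0.913 − 0.194 = 0.719 V.
V_ov = V_GS − V_TN = 3.87 − 1.42 = 2.45 V.
Since V_DS = 0.719 V < V_ov = 2.45 V, the device is in the triode region.
I_D = k_n [V_ov · V_DS − ½ V_DS²] = 0.708 × [2.45 × 0.719 − 0.5 × 0.719²] = 1.06 mA.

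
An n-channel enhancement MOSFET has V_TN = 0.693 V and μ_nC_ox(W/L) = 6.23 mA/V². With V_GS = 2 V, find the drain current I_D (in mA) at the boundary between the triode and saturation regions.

I_D = 5.32 mA

At the boundary V_DS = V_ov = V_GS − V_TN = 2 − 0.693 = 1.31 V.
I_D = ½ k_n V_ov² = 0.5 × 6.23 × 1.31² = 5.32 mA.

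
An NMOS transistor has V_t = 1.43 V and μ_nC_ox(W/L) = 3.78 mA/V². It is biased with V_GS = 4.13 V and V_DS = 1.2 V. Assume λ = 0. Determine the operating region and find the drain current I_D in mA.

V_ov = V_GS − V_t = 4.13 − 1.43 = 2.7 V.
Since V_DS = 1.2 V < V_ov = 2.7 V, the device is in the triode region.
I_D = k_n [V_ov · V_DS − ½ V_DS²] = 3.78 × [2.7 × 1.2 − 0.5 × 1.2²] = 9.53 mA.

Triode; I_D = 9.53 mA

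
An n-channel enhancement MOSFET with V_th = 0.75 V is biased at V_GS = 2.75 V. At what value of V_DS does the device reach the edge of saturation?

The boundary between triode and saturation is V_DS = V_GS − V_th = V_ov.
V_ov = 2.75 − 0.75 = 2 V.

V_DS,sat = 2.00 V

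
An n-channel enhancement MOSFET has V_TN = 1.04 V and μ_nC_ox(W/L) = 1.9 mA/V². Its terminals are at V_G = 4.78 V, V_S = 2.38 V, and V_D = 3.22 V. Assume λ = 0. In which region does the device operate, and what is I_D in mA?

Triode; I_D = 1.50 mA

V_GS = V_G − V_S = 4.78 − 2.38 = 2.4 V; V_DS = V_D − V_S = 3.22 − 2.38 = 0.84 V.
V_ov = V_GS − V_TN = 2.4 − 1.04 = 1.36 V.
Since V_DS = 0.84 V < V_ov = 1.36 V, the device is in the triode region.
I_D = k_n [V_ov · V_DS − ½ V_DS²] = 1.9 × [1.36 × 0.84 − 0.5 × 0.84²] = 1.5 mA.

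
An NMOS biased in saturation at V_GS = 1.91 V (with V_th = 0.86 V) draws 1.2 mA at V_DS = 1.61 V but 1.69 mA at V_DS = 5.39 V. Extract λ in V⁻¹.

With V_GS fixed, I_D ∝ (1 + λ V_DS) in saturation, so I_D2/I_D1 = (1 + λ V_DS2)/(1 + λ V_DS1).
1.69/1.2 = 1.408 = (1 + 5.39 λ)/(1 + 1.61 λ).
Solving: λ (I_D1 V_DS2 − I_D2 V_DS1) = I_D2 − I_D1, so λ = (1.69 − 1.2) / (1.2 × 5.39 − 1.69 × 1.61) = 0.49 / 3.75 = 0.131 V⁻¹.

λ = 0.131 V⁻¹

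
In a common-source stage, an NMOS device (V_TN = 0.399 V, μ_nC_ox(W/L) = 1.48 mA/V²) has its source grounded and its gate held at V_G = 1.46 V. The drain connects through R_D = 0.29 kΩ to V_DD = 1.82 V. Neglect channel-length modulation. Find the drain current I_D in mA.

I_D = 0.833 mA

V_GS = V_G = 1.46 V, so V_ov = 1.46 − 0.399 = 1.06 V.
Assume saturation: I_D = ½ k_n V_ov² = 0.5 × 1.48 × 1.06² = 0.833 mA, giving V_DS = V_DD − I_D R_D = 1.82 − 0.833 × 0.29 = 1.58 V.
V_DS = 1.58 V ≥ V_ov = 1.06 V, confirming saturation.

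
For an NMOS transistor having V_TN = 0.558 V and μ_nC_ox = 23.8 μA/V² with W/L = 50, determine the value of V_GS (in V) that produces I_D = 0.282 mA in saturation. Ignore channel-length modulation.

V_GS = 1.25 V

k_n = μ_nC_ox · (W/L) = 1.19 mA/V².
In saturation I_D = ½ k_n (V_GS − V_TN)², so V_GS − V_TN = √(2 I_D / k_n) = √(2 × 0.282 / 1.19) = 0.688 V.
V_GS = 0.558 + 0.688 = 1.25 V.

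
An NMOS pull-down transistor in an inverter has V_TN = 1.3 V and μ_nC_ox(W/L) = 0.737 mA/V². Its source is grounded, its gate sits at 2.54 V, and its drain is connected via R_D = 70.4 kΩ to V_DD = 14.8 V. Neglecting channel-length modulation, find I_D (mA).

V_GS = V_G = 2.54 V, so V_ov = 2.54 − 1.3 = 1.24 V.
Assume saturation: I_D = ½ k_n V_ov² = 0.5 × 0.737 × 1.24² = 0.567 mA, giving V_DS = V_DD − I_D R_D = 14.8 − 0.567 × 70.4 = -25.1 V.
But -25.1 V < V_ov = 1.24 V, so the device is actually in triode.
In triode I_D = k_n[V_ov V_DS − ½ V_DS²] and I_D = (V_DD − V_DS)/R_D. Equating: 25.9 V_DS² − 65.34 V_DS + 14.8 = 0, giving V_DS = 0.252 V (the root below V_ov).
I_D = (14.8 − 0.252) / 70.4 = 0.207 mA.

I_D = 0.207 mA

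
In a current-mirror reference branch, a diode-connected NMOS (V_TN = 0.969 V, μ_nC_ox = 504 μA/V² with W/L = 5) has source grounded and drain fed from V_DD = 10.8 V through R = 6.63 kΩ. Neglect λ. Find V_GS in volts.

With gate tied to drain, V_GS = V_DS ≥ V_GS − V_TN, so the device is in saturation.
k_n = μ_nC_ox · (W/L) = 2.52 mA/V².
KCL at the drain: ½ k_n (V_GS − V_TN)² = (V_DD − V_GS)/R.
Let x = V_GS − 0.969. Then 8.35 x² + x − 9.831 = 0, giving x = 1.03 V (positive root), so V_GS = 2 V.
I_D = (V_DD − V_GS)/R = (10.8 − 2) / 6.63 = 1.33 mA.

V_GS = 2.00 V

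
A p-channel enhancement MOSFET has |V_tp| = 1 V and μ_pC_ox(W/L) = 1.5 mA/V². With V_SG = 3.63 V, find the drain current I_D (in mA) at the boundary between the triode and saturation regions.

At the boundary V_SD = V_ov = V_SG − |V_tp| = 3.63 − 1 = 2.63 V.
I_D = ½ k_p V_ov² = 0.5 × 1.5 × 2.63² = 5.19 mA.

I_D = 5.19 mA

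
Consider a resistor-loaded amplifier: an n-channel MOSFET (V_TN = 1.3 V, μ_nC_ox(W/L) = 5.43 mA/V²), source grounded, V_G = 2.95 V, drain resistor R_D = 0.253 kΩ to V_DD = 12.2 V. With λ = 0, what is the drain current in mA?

V_GS = V_G = 2.95 V, so V_ov = 2.95 − 1.3 = 1.65 V.
Assume saturation: I_D = ½ k_n V_ov² = 0.5 × 5.43 × 1.65² = 7.39 mA, giving V_DS = V_DD − I_D R_D = 12.2 − 7.39 × 0.253 = 10.3 V.
V_DS = 10.3 V ≥ V_ov = 1.65 V, confirming saturation.

I_D = 7.39 mA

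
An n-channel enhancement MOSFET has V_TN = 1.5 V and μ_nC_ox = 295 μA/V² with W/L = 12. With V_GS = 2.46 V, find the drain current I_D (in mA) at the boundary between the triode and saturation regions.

I_D = 1.63 mA

At the boundary V_DS = V_ov = V_GS − V_TN = 2.46 − 1.5 = 0.96 V.
k_n = μ_nC_ox · (W/L) = 3.54 mA/V².
I_D = ½ k_n V_ov² = 0.5 × 3.54 × 0.96² = 1.63 mA.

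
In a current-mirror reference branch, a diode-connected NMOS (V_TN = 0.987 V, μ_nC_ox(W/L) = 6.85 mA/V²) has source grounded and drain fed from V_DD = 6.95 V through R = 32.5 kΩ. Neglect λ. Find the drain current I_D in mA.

With gate tied to drain, V_GS = V_DS ≥ V_GS − V_TN, so the device is in saturation.
KCL at the drain: ½ k_n (V_GS − V_TN)² = (V_DD − V_GS)/R.
Let x = V_GS − 0.987. Then 111 x² + x − 5.963 = 0, giving x = 0.227 V (positive root), so V_GS = 1.21 V.
I_D = (V_DD − V_GS)/R = (6.95 − 1.21) / 32.5 = 0.176 mA.

I_D = 0.176 mA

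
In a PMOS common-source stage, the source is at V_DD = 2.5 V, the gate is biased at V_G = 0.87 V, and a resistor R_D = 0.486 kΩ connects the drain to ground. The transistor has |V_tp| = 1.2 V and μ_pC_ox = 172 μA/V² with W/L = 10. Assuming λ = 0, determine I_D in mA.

I_D = 0.159 mA

V_SG = V_DD − V_G = 2.5 − 0.87 = 1.63 V, so V_ov = 1.63 − 1.2 = 0.43 V.
k_p = μ_pC_ox · (W/L) = 1.72 mA/V².
Assume saturation: I_D = ½ k_p V_ov² = 0.5 × 1.72 × 0.43² = 0.159 mA, giving V_SD = V_DD − I_D R_D = 2.5 − 0.159 × 0.486 = 2.42 V.
V_SD = 2.42 V ≥ V_ov = 0.43 V, confirming saturation.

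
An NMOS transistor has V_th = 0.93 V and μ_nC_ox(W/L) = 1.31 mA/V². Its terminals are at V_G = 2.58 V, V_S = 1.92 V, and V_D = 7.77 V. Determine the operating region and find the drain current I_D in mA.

V_GS = V_G − V_S = 2.58 − 1.92 = 0.66 V; V_DS = V_D − V_S = 7.77 − 1.92 = 5.85 V.
V_GS = 0.66 V < V_th = 0.93 V, so the transistor is in cutoff.

Cutoff; I_D = 0 mA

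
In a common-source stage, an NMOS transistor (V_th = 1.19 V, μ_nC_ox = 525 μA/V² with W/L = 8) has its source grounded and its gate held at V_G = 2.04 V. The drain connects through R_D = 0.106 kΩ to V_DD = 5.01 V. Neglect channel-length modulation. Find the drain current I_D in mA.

V_GS = V_G = 2.04 V, so V_ov = 2.04 − 1.19 = 0.85 V.
k_n = μ_nC_ox · (W/L) = 4.2 mA/V².
Assume saturation: I_D = ½ k_n V_ov² = 0.5 × 4.2 × 0.85² = 1.52 mA, giving V_DS = V_DD − I_D R_D = 5.01 − 1.52 × 0.106 = 4.85 V.
V_DS = 4.85 V ≥ V_ov = 0.85 V, confirming saturation.

I_D = 1.52 mA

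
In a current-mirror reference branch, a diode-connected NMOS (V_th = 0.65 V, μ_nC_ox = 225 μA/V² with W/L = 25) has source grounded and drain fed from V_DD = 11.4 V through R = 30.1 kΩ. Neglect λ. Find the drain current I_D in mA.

With gate tied to drain, V_GS = V_DS ≥ V_GS − V_th, so the device is in saturation.
k_n = μ_nC_ox · (W/L) = 5.625 mA/V².
KCL at the drain: ½ k_n (V_GS − V_th)² = (V_DD − V_GS)/R.
Let x = V_GS − 0.65. Then 84.7 x² + x − 10.75 = 0, giving x = 0.35 V (positive root), so V_GS = 1 V.
I_D = (V_DD − V_GS)/R = (11.4 − 1) / 30.1 = 0.345 mA.

I_D = 0.345 mA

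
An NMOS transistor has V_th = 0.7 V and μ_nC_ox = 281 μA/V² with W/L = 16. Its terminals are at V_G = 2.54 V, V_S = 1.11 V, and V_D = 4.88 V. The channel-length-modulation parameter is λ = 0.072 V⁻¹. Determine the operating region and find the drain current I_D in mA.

V_GS = V_G − V_S = 2.54 − 1.11 = 1.43 V; V_DS = V_D − V_S = 4.88 − 1.11 = 3.77 V.
k_n = μ_nC_ox · (W/L) = 4.496 mA/V².
V_ov = V_GS − V_th = 1.43 − 0.7 = 0.73 V.
Since V_DS = 3.77 V ≥ V_ov = 0.73 V, the device is in saturation.
I_D = ½ k_n V_ov² (1 + λ V_DS) = 0.5 × 4.496 × 0.73² × (1 + 0.072 × 3.77) = 1.52 mA.

Saturation; I_D = 1.52 mA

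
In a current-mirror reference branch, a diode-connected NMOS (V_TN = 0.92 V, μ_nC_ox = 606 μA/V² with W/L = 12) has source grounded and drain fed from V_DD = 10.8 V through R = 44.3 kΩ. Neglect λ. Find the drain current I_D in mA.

I_D = 0.218 mA

With gate tied to drain, V_GS = V_DS ≥ V_GS − V_TN, so the device is in saturation.
k_n = μ_nC_ox · (W/L) = 7.272 mA/V².
KCL at the drain: ½ k_n (V_GS − V_TN)² = (V_DD − V_GS)/R.
Let x = V_GS − 0.92. Then 161 x² + x − 9.88 = 0, giving x = 0.245 V (positive root), so V_GS = 1.16 V.
I_D = (V_DD − V_GS)/R = (10.8 − 1.16) / 44.3 = 0.218 mA.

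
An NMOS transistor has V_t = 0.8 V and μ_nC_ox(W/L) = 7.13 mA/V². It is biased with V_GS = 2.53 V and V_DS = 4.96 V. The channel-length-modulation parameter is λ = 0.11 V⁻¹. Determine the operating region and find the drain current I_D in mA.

V_ov = V_GS − V_t = 2.53 − 0.8 = 1.73 V.
Since V_DS = 4.96 V ≥ V_ov = 1.73 V, the device is in saturation.
I_D = ½ k_n V_ov² (1 + λ V_DS) = 0.5 × 7.13 × 1.73² × (1 + 0.11 × 4.96) = 16.5 mA.

Saturation; I_D = 16.5 mA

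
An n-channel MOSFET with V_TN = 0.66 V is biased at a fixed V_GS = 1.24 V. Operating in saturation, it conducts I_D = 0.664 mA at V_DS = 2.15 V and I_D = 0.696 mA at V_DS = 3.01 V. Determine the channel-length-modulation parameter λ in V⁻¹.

λ = 0.0637 V⁻¹

With V_GS fixed, I_D ∝ (1 + λ V_DS) in saturation, so I_D2/I_D1 = (1 + λ V_DS2)/(1 + λ V_DS1).
0.696/0.664 = 1.048 = (1 + 3.01 λ)/(1 + 2.15 λ).
Solving: λ (I_D1 V_DS2 − I_D2 V_DS1) = I_D2 − I_D1, so λ = (0.696 − 0.664) / (0.664 × 3.01 − 0.696 × 2.15) = 0.032 / 0.502 = 0.0637 V⁻¹.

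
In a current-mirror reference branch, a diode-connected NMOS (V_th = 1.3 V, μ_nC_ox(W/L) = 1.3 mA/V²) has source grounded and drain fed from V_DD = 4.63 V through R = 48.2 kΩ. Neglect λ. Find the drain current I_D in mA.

With gate tied to drain, V_GS = V_DS ≥ V_GS − V_th, so the device is in saturation.
KCL at the drain: ½ k_n (V_GS − V_th)² = (V_DD − V_GS)/R.
Let x = V_GS − 1.3. Then 31.3 x² + x − 3.33 = 0, giving x = 0.31 V (positive root), so V_GS = 1.61 V.
I_D = (V_DD − V_GS)/R = (4.63 − 1.61) / 48.2 = 0.0626 mA.

I_D = 0.0626 mA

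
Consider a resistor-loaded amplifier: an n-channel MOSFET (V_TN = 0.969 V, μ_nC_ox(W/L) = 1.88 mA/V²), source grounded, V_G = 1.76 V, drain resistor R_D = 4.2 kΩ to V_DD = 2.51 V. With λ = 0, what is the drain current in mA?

V_GS = V_G = 1.76 V, so V_ov = 1.76 − 0.969 = 0.791 V.
Assume saturation: I_D = ½ k_n V_ov² = 0.5 × 1.88 × 0.791² = 0.588 mA, giving V_DS = V_DD − I_D R_D = 2.51 − 0.588 × 4.2 = 0.0398 V.
But 0.0398 V < V_ov = 0.791 V, so the device is actually in triode.
In triode I_D = k_n[V_ov V_DS − ½ V_DS²] and I_D = (V_DD − V_DS)/R_D. Equating: 3.95 V_DS² − 7.246 V_DS + 2.51 = 0, giving V_DS = 0.463 V (the root below V_ov).
I_D = (2.51 − 0.463) / 4.2 = 0.487 mA.

I_D = 0.487 mA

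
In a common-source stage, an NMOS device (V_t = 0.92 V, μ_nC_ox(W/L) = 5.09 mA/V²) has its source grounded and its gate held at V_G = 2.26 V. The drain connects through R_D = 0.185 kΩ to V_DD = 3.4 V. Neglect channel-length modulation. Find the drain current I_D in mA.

V_GS = V_G = 2.26 V, so V_ov = 2.26 − 0.92 = 1.34 V.
Assume saturation: I_D = ½ k_n V_ov² = 0.5 × 5.09 × 1.34² = 4.57 mA, giving V_DS = V_DD − I_D R_D = 3.4 − 4.57 × 0.185 = 2.55 V.
V_DS = 2.55 V ≥ V_ov = 1.34 V, confirming saturation.

I_D = 4.57 mA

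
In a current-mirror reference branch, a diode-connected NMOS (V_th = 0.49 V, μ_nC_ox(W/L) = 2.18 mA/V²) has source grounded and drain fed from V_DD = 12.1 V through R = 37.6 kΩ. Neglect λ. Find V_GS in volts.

V_GS = 1.01 V

With gate tied to drain, V_GS = V_DS ≥ V_GS − V_th, so the device is in saturation.
KCL at the drain: ½ k_n (V_GS − V_th)² = (V_DD − V_GS)/R.
Let x = V_GS − 0.49. Then 41 x² + x − 11.61 = 0, giving x = 0.52 V (positive root), so V_GS = 1.01 V.
I_D = (V_DD − V_GS)/R = (12.1 − 1.01) / 37.6 = 0.295 mA.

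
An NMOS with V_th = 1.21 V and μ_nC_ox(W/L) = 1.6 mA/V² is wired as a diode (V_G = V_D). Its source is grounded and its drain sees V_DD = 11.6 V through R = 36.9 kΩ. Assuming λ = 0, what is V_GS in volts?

With gate tied to drain, V_GS = V_DS ≥ V_GS − V_th, so the device is in saturation.
KCL at the drain: ½ k_n (V_GS − V_th)² = (V_DD − V_GS)/R.
Let x = V_GS − 1.21. Then 29.5 x² + x − 10.39 = 0, giving x = 0.577 V (positive root), so V_GS = 1.79 V.
I_D = (V_DD − V_GS)/R = (11.6 − 1.79) / 36.9 = 0.266 mA.

V_GS = 1.79 V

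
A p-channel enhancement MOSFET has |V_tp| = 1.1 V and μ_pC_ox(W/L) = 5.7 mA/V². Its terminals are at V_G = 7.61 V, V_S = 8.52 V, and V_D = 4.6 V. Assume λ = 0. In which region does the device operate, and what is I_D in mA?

Cutoff; I_D = 0 mA

V_SG = V_S − V_G = 8.52 − 7.61 = 0.91 V; V_SD = V_S − V_D = 8.52 − 4.6 = 3.92 V.
V_SG = 0.91 V < |V_tp| = 1.1 V, so the transistor is in cutoff.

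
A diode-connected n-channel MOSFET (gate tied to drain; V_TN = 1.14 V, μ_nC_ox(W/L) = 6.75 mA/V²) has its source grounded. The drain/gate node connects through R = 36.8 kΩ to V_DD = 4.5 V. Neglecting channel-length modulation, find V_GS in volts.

With gate tied to drain, V_GS = V_DS ≥ V_GS − V_TN, so the device is in saturation.
KCL at the drain: ½ k_n (V_GS − V_TN)² = (V_DD − V_GS)/R.
Let x = V_GS − 1.14. Then 124 x² + x − 3.36 = 0, giving x = 0.161 V (positive root), so V_GS = 1.3 V.
I_D = (V_DD − V_GS)/R = (4.5 − 1.3) / 36.8 = 0.0869 mA.

V_GS = 1.30 V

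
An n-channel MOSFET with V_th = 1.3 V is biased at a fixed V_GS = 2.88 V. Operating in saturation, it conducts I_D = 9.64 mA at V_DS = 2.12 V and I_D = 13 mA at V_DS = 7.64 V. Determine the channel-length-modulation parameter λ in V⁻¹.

With V_GS fixed, I_D ∝ (1 + λ V_DS) in saturation, so I_D2/I_D1 = (1 + λ V_DS2)/(1 + λ V_DS1).
13/9.64 = 1.349 = (1 + 7.64 λ)/(1 + 2.12 λ).
Solving: λ (I_D1 V_DS2 − I_D2 V_DS1) = I_D2 − I_D1, so λ = (13 − 9.64) / (9.64 × 7.64 − 13 × 2.12) = 3.36 / 46.1 = 0.0729 V⁻¹.

λ = 0.0729 V⁻¹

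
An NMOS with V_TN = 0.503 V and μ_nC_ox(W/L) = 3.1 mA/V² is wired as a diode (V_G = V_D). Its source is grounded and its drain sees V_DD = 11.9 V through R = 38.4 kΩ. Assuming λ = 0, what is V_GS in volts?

With gate tied to drain, V_GS = V_DS ≥ V_GS − V_TN, so the device is in saturation.
KCL at the drain: ½ k_n (V_GS − V_TN)² = (V_DD − V_GS)/R.
Let x = V_GS − 0.503. Then 59.5 x² + x − 11.4 = 0, giving x = 0.429 V (positive root), so V_GS = 0.932 V.
I_D = (V_DD − V_GS)/R = (11.9 − 0.932) / 38.4 = 0.286 mA.

V_GS = 0.932 V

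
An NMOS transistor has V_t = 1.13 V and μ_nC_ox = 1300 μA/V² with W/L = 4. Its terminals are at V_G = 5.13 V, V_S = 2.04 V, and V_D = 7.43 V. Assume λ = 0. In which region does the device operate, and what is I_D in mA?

Saturation; I_D = 9.99 mA

V_GS = V_G − V_S = 5.13 − 2.04 = 3.09 V; V_DS = V_D − V_S = 7.43 − 2.04 = 5.39 V.
k_n = μ_nC_ox · (W/L) = 5.2 mA/V².
V_ov = V_GS − V_t = 3.09 − 1.13 = 1.96 V.
Since V_DS = 5.39 V ≥ V_ov = 1.96 V, the device is in saturation.
I_D = ½ k_n V_ov² = 0.5 × 5.2 × 1.96² = 9.99 mA.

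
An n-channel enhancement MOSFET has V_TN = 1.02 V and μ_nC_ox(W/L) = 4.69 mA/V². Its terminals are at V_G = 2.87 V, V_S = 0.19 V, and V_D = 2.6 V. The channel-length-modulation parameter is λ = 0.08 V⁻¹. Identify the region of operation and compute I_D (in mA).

V_GS = V_G − V_S = 2.87 − 0.19 = 2.68 V; V_DS = V_D − V_S = 2.6 − 0.19 = 2.41 V.
V_ov = V_GS − V_TN = 2.68 − 1.02 = 1.66 V.
Since V_DS = 2.41 V ≥ V_ov = 1.66 V, the device is in saturation.
I_D = ½ k_n V_ov² (1 + λ V_DS) = 0.5 × 4.69 × 1.66² × (1 + 0.08 × 2.41) = 7.71 mA.

Saturation; I_D = 7.71 mA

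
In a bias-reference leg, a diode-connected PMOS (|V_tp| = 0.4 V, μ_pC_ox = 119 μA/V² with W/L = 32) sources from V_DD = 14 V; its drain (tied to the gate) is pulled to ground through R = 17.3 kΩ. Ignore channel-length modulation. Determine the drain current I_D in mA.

With gate tied to drain, V_SG = V_SD ≥ V_SG − |V_tp|, so the device is in saturation.
k_p = μ_pC_ox · (W/L) = 3.808 mA/V².
KCL at the drain: ½ k_p (V_SG − |V_tp|)² = (V_DD − V_SG)/R.
Let x = V_SG − 0.4. Then 32.9 x² + x − 13.6 = 0, giving x = 0.628 V (positive root), so V_SG = 1.03 V.
I_D = (V_DD − V_SG)/R = (14 − 1.03) / 17.3 = 0.75 mA.

I_D = 0.750 mA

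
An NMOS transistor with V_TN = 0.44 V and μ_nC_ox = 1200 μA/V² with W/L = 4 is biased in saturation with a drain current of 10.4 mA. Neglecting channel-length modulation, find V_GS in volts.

k_n = μ_nC_ox · (W/L) = 4.8 mA/V².
In saturation I_D = ½ k_n (V_GS − V_TN)², so V_GS − V_TN = √(2 I_D / k_n) = √(2 × 10.4 / 4.8) = 2.08 V.
V_GS = 0.44 + 2.08 = 2.52 V.

V_GS = 2.52 V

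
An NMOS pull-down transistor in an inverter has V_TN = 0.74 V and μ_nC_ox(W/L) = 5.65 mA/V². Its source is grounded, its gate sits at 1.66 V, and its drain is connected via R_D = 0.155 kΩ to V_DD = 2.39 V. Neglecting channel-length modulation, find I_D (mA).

V_GS = V_G = 1.66 V, so V_ov = 1.66 − 0.74 = 0.92 V.
Assume saturation: I_D = ½ k_n V_ov² = 0.5 × 5.65 × 0.92² = 2.39 mA, giving V_DS = V_DD − I_D R_D = 2.39 − 2.39 × 0.155 = 2.02 V.
V_DS = 2.02 V ≥ V_ov = 0.92 V, confirming saturation.

I_D = 2.39 mA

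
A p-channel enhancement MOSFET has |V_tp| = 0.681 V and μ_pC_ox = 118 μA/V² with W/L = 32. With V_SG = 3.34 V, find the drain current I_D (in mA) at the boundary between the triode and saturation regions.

At the boundary V_SD = V_ov = V_SG − |V_tp| = 3.34 − 0.681 = 2.66 V.
k_p = μ_pC_ox · (W/L) = 3.776 mA/V².
I_D = ½ k_p V_ov² = 0.5 × 3.776 × 2.66² = 13.3 mA.

I_D = 13.3 mA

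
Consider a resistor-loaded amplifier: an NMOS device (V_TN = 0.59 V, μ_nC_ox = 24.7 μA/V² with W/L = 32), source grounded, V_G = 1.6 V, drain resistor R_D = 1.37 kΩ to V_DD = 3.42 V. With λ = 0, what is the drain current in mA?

V_GS = V_G = 1.6 V, so V_ov = 1.6 − 0.59 = 1.01 V.
k_n = μ_nC_ox · (W/L) = 0.7904 mA/V².
Assume saturation: I_D = ½ k_n V_ov² = 0.5 × 0.7904 × 1.01² = 0.403 mA, giving V_DS = V_DD − I_D R_D = 3.42 − 0.403 × 1.37 = 2.87 V.
V_DS = 2.87 V ≥ V_ov = 1.01 V, confirming saturation.

I_D = 0.403 mA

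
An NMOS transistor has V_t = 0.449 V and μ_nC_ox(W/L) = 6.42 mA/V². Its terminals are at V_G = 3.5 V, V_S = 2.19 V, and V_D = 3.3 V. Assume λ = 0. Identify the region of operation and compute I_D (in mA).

Saturation; I_D = 2.38 mA

V_GS = V_G − V_S = 3.5 − 2.19 = 1.31 V; V_DS = V_D − V_S = 3.3 − 2.19 = 1.11 V.
V_ov = V_GS − V_t = 1.31 − 0.449 = 0.861 V.
Since V_DS = 1.11 V ≥ V_ov = 0.861 V, the device is in saturation.
I_D = ½ k_n V_ov² = 0.5 × 6.42 × 0.861² = 2.38 mA.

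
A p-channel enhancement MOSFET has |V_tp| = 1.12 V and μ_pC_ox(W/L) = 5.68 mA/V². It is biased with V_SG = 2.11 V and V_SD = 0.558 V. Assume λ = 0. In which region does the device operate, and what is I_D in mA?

V_ov = V_SG − |V_tp| = 2.11 − 1.12 = 0.99 V.
Since V_SD = 0.558 V < V_ov = 0.99 V, the device is in the triode region.
I_D = k_p [V_ov · V_SD − ½ V_SD²] = 5.68 × [0.99 × 0.558 − 0.5 × 0.558²] = 2.25 mA.

Triode; I_D = 2.25 mA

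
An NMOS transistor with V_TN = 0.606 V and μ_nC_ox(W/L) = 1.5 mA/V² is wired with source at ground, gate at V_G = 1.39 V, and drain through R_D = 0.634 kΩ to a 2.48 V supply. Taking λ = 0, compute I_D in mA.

V_GS = V_G = 1.39 V, so V_ov = 1.39 − 0.606 = 0.784 V.
Assume saturation: I_D = ½ k_n V_ov² = 0.5 × 1.5 × 0.784² = 0.461 mA, giving V_DS = V_DD − I_D R_D = 2.48 − 0.461 × 0.634 = 2.19 V.
V_DS = 2.19 V ≥ V_ov = 0.784 V, confirming saturation.

I_D = 0.461 mA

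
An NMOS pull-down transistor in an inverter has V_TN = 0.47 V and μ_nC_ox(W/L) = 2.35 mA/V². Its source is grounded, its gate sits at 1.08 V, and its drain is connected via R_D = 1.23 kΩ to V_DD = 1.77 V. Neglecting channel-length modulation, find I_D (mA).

V_GS = V_G = 1.08 V, so V_ov = 1.08 − 0.47 = 0.61 V.
Assume saturation: I_D = ½ k_n V_ov² = 0.5 × 2.35 × 0.61² = 0.437 mA, giving V_DS = V_DD − I_D R_D = 1.77 − 0.437 × 1.23 = 1.23 V.
V_DS = 1.23 V ≥ V_ov = 0.61 V, confirming saturation.

I_D = 0.437 mA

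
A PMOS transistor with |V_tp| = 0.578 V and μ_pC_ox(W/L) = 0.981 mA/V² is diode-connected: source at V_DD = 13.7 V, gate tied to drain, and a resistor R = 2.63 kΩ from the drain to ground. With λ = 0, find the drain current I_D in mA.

I_D = 3.92 mA

With gate tied to drain, V_SG = V_SD ≥ V_SG − |V_tp|, so the device is in saturation.
KCL at the drain: ½ k_p (V_SG − |V_tp|)² = (V_DD − V_SG)/R.
Let x = V_SG − 0.578. Then 1.29 x² + x − 13.12 = 0, giving x = 2.83 V (positive root), so V_SG = 3.4 V.
I_D = (V_DD − V_SG)/R = (13.7 − 3.4) / 2.63 = 3.92 mA.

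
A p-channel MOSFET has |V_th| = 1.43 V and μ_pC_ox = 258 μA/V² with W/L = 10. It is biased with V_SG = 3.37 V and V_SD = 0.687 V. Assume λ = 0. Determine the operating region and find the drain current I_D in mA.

k_p = μ_pC_ox · (W/L) = 2.58 mA/V².
V_ov = V_SG − |V_th| = 3.37 − 1.43 = 1.94 V.
Since V_SD = 0.687 V < V_ov = 1.94 V, the device is in the triode region.
I_D = k_p [V_ov · V_SD − ½ V_SD²] = 2.58 × [1.94 × 0.687 − 0.5 × 0.687²] = 2.83 mA.

Triode; I_D = 2.83 mA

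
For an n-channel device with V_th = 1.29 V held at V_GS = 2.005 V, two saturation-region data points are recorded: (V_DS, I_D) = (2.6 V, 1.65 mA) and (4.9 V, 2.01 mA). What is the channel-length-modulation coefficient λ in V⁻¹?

With V_GS fixed, I_D ∝ (1 + λ V_DS) in saturation, so I_D2/I_D1 = (1 + λ V_DS2)/(1 + λ V_DS1).
2.01/1.65 = 1.218 = (1 + 4.9 λ)/(1 + 2.6 λ).
Solving: λ (I_D1 V_DS2 − I_D2 V_DS1) = I_D2 − I_D1, so λ = (2.01 − 1.65) / (1.65 × 4.9 − 2.01 × 2.6) = 0.36 / 2.86 = 0.126 V⁻¹.

λ = 0.126 V⁻¹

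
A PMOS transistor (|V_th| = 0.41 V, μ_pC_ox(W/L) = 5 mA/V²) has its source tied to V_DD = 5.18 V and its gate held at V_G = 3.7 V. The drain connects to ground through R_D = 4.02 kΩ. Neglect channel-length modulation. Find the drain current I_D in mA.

V_SG = V_DD − V_G = 5.18 − 3.7 = 1.48 V, so V_ov = 1.48 − 0.41 = 1.07 V.
Assume saturation: I_D = ½ k_p V_ov² = 0.5 × 5 × 1.07² = 2.86 mA, giving V_SD = V_DD − I_D R_D = 5.18 − 2.86 × 4.02 = -6.33 V.
But -6.33 V < V_ov = 1.07 V, so the device is actually in triode.
In triode I_D = k_p[V_ov V_SD − ½ V_SD²] and I_D = (V_DD − V_SD)/R_D. Equating: 10 V_SD² − 22.51 V_SD + 5.18 = 0, giving V_SD = 0.26 V (the root below V_ov).
I_D = (5.18 − 0.26) / 4.02 = 1.22 mA.

I_D = 1.22 mA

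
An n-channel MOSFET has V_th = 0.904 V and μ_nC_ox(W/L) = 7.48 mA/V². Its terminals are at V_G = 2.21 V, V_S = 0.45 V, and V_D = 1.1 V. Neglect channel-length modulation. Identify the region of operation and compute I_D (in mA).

Triode; I_D = 2.58 mA

V_GS = V_G − V_S = 2.21 − 0.45 = 1.76 V; V_DS = V_D − V_S = 1.1 − 0.45 = 0.65 V.
V_ov = V_GS − V_th = 1.76 − 0.904 = 0.856 V.
Since V_DS = 0.65 V < V_ov = 0.856 V, the device is in the triode region.
I_D = k_n [V_ov · V_DS − ½ V_DS²] = 7.48 × [0.856 × 0.65 − 0.5 × 0.65²] = 2.58 mA.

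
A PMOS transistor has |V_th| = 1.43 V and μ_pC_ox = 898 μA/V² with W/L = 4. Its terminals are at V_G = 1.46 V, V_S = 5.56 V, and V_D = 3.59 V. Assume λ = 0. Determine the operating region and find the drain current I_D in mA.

Triode; I_D = 11.9 mA

V_SG = V_S − V_G = 5.56 − 1.46 = 4.1 V; V_SD = V_S − V_D = 5.56 − 3.59 = 1.97 V.
k_p = μ_pC_ox · (W/L) = 3.592 mA/V².
V_ov = V_SG − |V_th| = 4.1 − 1.43 = 2.67 V.
Since V_SD = 1.97 V < V_ov = 2.67 V, the device is in the triode region.
I_D = k_p [V_ov · V_SD − ½ V_SD²] = 3.592 × [2.67 × 1.97 − 0.5 × 1.97²] = 11.9 mA.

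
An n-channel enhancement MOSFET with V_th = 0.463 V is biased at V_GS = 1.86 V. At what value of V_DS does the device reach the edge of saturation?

The boundary between triode and saturation is V_DS = V_GS − V_th = V_ov.
V_ov = 1.86 − 0.463 = 1.4 V.

V_DS,sat = 1.40 V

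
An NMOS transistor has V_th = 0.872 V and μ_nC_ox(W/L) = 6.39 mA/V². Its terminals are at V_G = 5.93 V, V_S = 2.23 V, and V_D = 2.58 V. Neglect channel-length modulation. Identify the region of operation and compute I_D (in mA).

V_GS = V_G − V_S = 5.93 − 2.23 = 3.7 V; V_DS = V_D − V_S = 2.58 − 2.23 = 0.35 V.
V_ov = V_GS − V_th = 3.7 − 0.872 = 2.83 V.
Since V_DS = 0.35 V < V_ov = 2.83 V, the device is in the triode region.
I_D = k_n [V_ov · V_DS − ½ V_DS²] = 6.39 × [2.83 × 0.35 − 0.5 × 0.35²] = 5.93 mA.

Triode; I_D = 5.93 mA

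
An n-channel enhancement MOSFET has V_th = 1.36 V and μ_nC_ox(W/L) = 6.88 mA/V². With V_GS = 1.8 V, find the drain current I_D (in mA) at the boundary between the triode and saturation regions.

At the boundary V_DS = V_ov = V_GS − V_th = 1.8 − 1.36 = 0.44 V.
I_D = ½ k_n V_ov² = 0.5 × 6.88 × 0.44² = 0.666 mA.

I_D = 0.666 mA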